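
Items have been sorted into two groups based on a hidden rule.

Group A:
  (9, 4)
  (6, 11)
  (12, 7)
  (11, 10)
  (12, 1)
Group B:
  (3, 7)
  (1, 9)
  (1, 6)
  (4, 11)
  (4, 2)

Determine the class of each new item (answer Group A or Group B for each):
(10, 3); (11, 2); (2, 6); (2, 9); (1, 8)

All 'Group A' examples share one property — first ≥ 6 — and every 'Group B' example lacks it.
(10, 3): first 10 — meets the rule, so Group A. (11, 2): first 11 — meets the rule, so Group A. (2, 6): first 2 — does not fit, so Group B. (2, 9): first 2 — does not fit, so Group B. (1, 8): first 1 — does not fit, so Group B.

Group A, Group A, Group B, Group B, Group B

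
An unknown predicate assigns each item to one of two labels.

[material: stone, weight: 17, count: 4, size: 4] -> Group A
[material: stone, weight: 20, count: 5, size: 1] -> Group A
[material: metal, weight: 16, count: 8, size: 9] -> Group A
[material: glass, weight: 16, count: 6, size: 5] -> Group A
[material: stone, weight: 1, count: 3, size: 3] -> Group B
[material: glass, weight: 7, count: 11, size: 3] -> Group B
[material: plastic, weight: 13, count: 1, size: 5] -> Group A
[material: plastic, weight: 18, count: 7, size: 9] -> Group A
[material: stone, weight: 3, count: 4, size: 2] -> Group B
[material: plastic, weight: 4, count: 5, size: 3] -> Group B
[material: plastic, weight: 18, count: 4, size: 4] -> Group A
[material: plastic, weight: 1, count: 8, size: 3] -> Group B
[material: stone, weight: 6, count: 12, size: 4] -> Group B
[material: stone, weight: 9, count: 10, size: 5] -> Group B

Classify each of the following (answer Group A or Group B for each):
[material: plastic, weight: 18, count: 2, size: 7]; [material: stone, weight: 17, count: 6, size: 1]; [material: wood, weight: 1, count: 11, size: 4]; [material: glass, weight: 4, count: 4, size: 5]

The simplest hypothesis consistent with all the labels is: weight ≥ 13.
[material: plastic, weight: 18, count: 2, size: 7] → weight = 18 → Group A. [material: stone, weight: 17, count: 6, size: 1] → weight = 17 → Group A. [material: wood, weight: 1, count: 11, size: 4] → weight = 1 → Group B. [material: glass, weight: 4, count: 4, size: 5] → weight = 4 → Group B.

Group A, Group A, Group B, Group B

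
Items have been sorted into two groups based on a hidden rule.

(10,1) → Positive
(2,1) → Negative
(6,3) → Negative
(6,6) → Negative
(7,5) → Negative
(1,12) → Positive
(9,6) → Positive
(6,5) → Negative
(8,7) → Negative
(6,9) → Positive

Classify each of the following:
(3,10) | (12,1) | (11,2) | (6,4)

The rule appears to be: max ≥ 9.
(3,10): max 10, fits → Positive.
(12,1): max 12, fits → Positive.
(11,2): max 11, fits → Positive.
(6,4): max 6, lacks this property → Negative.

Positive, Positive, Positive, Negative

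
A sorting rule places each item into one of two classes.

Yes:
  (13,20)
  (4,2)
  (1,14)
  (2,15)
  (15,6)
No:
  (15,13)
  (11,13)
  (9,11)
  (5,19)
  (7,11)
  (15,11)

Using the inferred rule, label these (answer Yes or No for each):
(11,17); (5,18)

No, Yes

Every 'Yes' example satisfies: product is even. None of the 'No' examples do.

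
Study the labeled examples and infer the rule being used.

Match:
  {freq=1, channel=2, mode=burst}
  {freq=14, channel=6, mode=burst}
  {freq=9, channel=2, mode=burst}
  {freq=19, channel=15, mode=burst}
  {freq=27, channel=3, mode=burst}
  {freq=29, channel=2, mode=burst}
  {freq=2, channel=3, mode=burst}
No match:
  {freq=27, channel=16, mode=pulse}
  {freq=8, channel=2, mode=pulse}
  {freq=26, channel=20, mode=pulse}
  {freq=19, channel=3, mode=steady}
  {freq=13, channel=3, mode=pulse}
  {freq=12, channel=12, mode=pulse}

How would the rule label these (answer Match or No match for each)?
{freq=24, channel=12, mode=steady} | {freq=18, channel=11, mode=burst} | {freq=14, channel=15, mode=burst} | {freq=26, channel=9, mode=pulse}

A rule that fits every label: mode is burst — true of each 'Match' example, false of each 'No match' one.
No match: {freq=24, channel=12, mode=steady}, since mode is steady. Match: {freq=18, channel=11, mode=burst}, since mode is burst. Match: {freq=14, channel=15, mode=burst}, since mode is burst. No match: {freq=26, channel=9, mode=pulse}, since mode is pulse.

No match, Match, Match, No match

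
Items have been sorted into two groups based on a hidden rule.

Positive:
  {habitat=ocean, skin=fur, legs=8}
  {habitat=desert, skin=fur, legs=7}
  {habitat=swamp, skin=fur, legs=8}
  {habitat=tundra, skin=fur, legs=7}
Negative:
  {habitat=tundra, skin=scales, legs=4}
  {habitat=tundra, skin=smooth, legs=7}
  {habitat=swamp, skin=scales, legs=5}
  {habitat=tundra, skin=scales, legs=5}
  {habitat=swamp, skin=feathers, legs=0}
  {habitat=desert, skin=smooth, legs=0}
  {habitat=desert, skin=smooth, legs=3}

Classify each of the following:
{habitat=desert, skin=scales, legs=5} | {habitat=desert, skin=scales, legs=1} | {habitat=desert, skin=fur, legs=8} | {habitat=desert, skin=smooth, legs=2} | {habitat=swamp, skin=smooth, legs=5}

The classifier is using: skin is fur.
{habitat=desert, skin=scales, legs=5} — skin is scales, hence Negative. {habitat=desert, skin=scales, legs=1} — skin is scales, hence Negative. {habitat=desert, skin=fur, legs=8} — skin is fur, hence Positive. {habitat=desert, skin=smooth, legs=2} — skin is smooth, hence Negative. {habitat=swamp, skin=smooth, legs=5} — skin is smooth, hence Negative.

Negative, Negative, Positive, Negative, Negative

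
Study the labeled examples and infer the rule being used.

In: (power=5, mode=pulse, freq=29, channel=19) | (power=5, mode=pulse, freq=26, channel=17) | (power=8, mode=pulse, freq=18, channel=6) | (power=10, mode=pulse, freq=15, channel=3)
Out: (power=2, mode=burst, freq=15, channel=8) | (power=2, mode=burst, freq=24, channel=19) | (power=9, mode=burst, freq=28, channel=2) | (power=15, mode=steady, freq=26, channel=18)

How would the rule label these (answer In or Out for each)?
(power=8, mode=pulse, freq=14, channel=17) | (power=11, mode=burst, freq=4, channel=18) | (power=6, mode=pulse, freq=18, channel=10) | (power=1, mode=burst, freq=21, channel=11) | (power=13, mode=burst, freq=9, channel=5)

In, Out, In, Out, Out

'In' ⟺ mode is pulse.
(power=8, mode=pulse, freq=14, channel=17): mode is pulse — meets the rule, so In. (power=11, mode=burst, freq=4, channel=18): mode is burst — fails this test, so Out. (power=6, mode=pulse, freq=18, channel=10): mode is pulse — meets the rule, so In. (power=1, mode=burst, freq=21, channel=11): mode is burst — fails this test, so Out. (power=13, mode=burst, freq=9, channel=5): mode is burst — fails this test, so Out.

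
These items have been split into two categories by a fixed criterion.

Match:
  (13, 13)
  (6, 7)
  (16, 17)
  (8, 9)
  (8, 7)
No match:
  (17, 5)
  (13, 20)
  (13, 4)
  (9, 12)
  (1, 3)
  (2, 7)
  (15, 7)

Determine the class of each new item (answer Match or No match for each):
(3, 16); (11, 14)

The simplest hypothesis consistent with all the labels is: |first − second| ≤ 1.
(3, 16): |3−16| = 13, fails the rule → No match.
(11, 14): |11−14| = 3, fails the rule → No match.

No match, No match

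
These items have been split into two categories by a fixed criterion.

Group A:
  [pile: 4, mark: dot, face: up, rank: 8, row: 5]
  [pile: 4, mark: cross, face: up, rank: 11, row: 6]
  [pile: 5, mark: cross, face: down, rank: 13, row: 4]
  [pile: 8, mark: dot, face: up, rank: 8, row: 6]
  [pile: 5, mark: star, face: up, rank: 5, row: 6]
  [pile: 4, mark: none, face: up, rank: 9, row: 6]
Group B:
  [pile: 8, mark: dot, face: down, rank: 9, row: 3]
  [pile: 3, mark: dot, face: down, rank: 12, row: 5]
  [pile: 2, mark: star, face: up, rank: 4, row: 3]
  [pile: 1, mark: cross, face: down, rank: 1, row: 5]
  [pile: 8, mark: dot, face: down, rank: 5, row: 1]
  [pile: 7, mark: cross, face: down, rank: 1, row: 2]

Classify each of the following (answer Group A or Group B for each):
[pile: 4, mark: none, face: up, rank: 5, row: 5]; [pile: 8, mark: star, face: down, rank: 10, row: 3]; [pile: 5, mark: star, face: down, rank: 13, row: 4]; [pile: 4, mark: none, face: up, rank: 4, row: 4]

A rule that fits every label: row ≥ 4 AND pile ≥ 4 — true of each 'Group A' example, false of each 'Group B' one.
[pile: 4, mark: none, face: up, rank: 5, row: 5] → row = 5, pile = 4 → Group A. [pile: 8, mark: star, face: down, rank: 10, row: 3] → row = 3, pile = 8 → Group B. [pile: 5, mark: star, face: down, rank: 13, row: 4] → row = 4, pile = 5 → Group A. [pile: 4, mark: none, face: up, rank: 4, row: 4] → row = 4, pile = 4 → Group A.

Group A, Group B, Group A, Group A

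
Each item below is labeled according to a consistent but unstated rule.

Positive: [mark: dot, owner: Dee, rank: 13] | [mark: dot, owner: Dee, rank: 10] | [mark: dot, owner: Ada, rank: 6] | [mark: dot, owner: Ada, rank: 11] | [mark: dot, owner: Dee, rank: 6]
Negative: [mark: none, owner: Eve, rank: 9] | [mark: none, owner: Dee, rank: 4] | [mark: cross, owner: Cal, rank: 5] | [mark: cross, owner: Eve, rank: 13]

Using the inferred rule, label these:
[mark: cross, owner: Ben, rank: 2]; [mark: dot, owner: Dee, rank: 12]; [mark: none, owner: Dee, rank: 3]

Negative, Positive, Negative

'Positive' ⟺ mark is dot.
[mark: cross, owner: Ben, rank: 2] → mark is cross → Negative.
[mark: dot, owner: Dee, rank: 12] → mark is dot → Positive.
[mark: none, owner: Dee, rank: 3] → mark is none → Negative.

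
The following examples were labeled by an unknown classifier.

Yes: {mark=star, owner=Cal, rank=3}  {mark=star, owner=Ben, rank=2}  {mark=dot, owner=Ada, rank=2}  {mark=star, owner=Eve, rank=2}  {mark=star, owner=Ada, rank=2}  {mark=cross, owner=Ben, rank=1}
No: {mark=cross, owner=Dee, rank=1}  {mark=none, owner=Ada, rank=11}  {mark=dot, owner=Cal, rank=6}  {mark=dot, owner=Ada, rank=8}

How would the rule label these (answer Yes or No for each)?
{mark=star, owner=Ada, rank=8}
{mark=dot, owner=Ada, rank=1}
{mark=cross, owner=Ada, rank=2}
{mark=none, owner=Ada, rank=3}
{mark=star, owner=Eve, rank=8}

No, Yes, Yes, Yes, No

The classifier is using: owner is not Dee AND rank ≤ 3.
{mark=star, owner=Ada, rank=8} → owner is Ada, rank = 8 → No. {mark=dot, owner=Ada, rank=1} → owner is Ada, rank = 1 → Yes. {mark=cross, owner=Ada, rank=2} → owner is Ada, rank = 2 → Yes. {mark=none, owner=Ada, rank=3} → owner is Ada, rank = 3 → Yes. {mark=star, owner=Eve, rank=8} → owner is Eve, rank = 8 → No.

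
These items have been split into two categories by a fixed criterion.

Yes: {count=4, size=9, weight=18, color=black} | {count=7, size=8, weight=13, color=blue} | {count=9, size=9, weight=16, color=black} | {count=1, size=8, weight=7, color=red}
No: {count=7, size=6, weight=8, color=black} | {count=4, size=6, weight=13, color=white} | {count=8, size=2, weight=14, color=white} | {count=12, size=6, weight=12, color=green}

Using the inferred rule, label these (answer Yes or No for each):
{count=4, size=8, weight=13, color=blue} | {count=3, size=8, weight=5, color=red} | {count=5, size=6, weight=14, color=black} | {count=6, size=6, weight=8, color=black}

Yes, Yes, No, No

One predicate separates the groups cleanly: size ≥ 8.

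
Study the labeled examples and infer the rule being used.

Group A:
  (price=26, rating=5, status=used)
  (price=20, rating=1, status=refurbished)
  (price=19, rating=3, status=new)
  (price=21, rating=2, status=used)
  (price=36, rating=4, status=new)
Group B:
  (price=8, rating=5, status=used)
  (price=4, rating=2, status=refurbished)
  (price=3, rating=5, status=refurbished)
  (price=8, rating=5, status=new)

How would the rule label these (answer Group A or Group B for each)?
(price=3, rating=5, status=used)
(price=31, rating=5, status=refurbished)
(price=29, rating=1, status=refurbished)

Group B, Group A, Group A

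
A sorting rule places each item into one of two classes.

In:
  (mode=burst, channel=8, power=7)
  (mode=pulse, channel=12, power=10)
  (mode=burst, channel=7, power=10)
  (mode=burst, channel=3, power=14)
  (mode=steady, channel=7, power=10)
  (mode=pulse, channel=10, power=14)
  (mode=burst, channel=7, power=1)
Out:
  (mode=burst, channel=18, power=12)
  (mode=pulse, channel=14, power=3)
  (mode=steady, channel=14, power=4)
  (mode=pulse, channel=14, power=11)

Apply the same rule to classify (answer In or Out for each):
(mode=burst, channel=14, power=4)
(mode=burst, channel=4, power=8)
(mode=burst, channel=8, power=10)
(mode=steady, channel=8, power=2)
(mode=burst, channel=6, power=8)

Every 'In' example satisfies: channel ≤ 12. None of the 'Out' examples do.
(mode=burst, channel=14, power=4): channel = 14 — does not pass, so Out.
(mode=burst, channel=4, power=8): channel = 4 — qualifies, so In.
(mode=burst, channel=8, power=10): channel = 8 — qualifies, so In.
(mode=steady, channel=8, power=2): channel = 8 — qualifies, so In.
(mode=burst, channel=6, power=8): channel = 6 — qualifies, so In.

Out, In, In, In, In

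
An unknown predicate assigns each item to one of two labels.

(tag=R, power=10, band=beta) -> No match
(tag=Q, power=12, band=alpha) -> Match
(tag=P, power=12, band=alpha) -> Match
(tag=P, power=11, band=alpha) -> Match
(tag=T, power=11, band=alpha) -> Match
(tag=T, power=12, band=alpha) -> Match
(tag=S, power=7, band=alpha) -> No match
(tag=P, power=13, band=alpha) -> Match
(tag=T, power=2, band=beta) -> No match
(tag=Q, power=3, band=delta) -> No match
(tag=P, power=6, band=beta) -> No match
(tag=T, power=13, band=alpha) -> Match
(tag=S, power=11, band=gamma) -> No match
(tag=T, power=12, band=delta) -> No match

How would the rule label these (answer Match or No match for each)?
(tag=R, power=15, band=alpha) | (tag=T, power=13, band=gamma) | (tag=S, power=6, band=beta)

Match, No match, No match

Every 'Match' example satisfies: band is alpha AND power ≥ 10. None of the 'No match' examples do.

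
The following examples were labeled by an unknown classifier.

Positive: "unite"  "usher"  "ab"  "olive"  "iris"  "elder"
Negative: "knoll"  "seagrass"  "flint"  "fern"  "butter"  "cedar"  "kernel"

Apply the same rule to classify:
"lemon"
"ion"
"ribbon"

Checking candidate rules against both groups, what survives is: starts with a vowel.
"lemon": starts with 'l' — doesn't qualify, so Negative. "ion": starts with 'i' — has this property, so Positive. "ribbon": starts with 'r' — doesn't qualify, so Negative.

Negative, Positive, Negative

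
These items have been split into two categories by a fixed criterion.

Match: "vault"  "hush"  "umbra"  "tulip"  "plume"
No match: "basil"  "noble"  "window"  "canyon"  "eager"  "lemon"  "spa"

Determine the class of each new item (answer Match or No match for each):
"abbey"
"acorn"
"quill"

No match, No match, Match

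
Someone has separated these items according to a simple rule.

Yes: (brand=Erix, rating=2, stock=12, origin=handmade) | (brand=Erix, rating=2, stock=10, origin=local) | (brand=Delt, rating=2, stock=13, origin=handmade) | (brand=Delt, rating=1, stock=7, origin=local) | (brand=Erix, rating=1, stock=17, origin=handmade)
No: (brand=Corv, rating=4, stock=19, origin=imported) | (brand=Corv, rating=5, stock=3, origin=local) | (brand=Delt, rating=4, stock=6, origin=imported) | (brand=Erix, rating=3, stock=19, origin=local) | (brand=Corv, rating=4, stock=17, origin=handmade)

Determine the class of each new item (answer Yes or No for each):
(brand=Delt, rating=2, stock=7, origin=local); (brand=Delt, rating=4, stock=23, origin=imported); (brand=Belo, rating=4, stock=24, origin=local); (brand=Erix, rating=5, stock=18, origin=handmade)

Yes, No, No, No

'Yes' ⟺ rating ≤ 2.
(brand=Delt, rating=2, stock=7, origin=local): rating = 2 — checks out, so Yes.
(brand=Delt, rating=4, stock=23, origin=imported): rating = 4 — fails this test, so No.
(brand=Belo, rating=4, stock=24, origin=local): rating = 4 — fails this test, so No.
(brand=Erix, rating=5, stock=18, origin=handmade): rating = 5 — fails this test, so No.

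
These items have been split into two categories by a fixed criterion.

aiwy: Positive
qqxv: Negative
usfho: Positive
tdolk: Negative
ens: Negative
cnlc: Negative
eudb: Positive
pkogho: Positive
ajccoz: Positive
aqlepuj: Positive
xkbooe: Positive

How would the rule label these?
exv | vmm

Negative, Negative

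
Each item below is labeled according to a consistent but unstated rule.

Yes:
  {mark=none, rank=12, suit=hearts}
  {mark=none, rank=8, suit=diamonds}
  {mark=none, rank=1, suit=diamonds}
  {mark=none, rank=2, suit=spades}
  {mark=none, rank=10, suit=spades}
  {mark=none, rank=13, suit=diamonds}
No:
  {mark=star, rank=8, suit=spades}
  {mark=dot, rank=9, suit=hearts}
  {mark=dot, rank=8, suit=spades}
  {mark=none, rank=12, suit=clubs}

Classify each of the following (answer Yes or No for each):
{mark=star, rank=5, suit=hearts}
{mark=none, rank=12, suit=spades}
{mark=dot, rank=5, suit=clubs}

One predicate separates the groups cleanly: suit is not clubs AND mark is none.
{mark=star, rank=5, suit=hearts}: No (suit is hearts, mark is star). {mark=none, rank=12, suit=spades}: Yes (suit is spades, mark is none). {mark=dot, rank=5, suit=clubs}: No (suit is clubs, mark is dot).

No, Yes, No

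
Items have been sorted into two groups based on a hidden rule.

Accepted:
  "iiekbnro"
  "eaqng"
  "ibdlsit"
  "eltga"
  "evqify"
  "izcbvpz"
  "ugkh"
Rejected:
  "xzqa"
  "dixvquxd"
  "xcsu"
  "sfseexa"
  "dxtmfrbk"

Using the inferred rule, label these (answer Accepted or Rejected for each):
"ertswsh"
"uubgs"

Accepted, Accepted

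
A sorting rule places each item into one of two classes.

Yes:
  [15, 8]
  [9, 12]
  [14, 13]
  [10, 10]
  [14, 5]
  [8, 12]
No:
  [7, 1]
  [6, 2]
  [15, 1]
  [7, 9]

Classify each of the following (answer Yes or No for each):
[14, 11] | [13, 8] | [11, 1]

Yes, Yes, No

The rule appears to be: sum ≥ 19.
[14, 11] — 14+11 = 25, hence Yes.
[13, 8] — 13+8 = 21, hence Yes.
[11, 1] — 11+1 = 12, hence No.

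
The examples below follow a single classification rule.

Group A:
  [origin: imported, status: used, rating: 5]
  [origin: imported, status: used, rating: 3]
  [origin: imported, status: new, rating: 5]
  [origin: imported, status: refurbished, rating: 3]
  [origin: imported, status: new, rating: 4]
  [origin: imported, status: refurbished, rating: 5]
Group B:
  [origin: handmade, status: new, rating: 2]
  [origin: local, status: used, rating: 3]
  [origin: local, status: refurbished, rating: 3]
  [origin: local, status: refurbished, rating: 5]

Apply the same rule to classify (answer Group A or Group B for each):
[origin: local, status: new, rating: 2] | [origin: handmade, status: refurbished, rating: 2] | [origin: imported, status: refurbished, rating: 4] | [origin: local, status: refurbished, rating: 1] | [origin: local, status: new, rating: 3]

All 'Group A' examples share one property — origin is imported — and every 'Group B' example lacks it.
[origin: local, status: new, rating: 2] → origin is local → Group B. [origin: handmade, status: refurbished, rating: 2] → origin is handmade → Group B. [origin: imported, status: refurbished, rating: 4] → origin is imported → Group A. [origin: local, status: refurbished, rating: 1] → origin is local → Group B. [origin: local, status: new, rating: 3] → origin is local → Group B.

Group B, Group B, Group A, Group B, Group B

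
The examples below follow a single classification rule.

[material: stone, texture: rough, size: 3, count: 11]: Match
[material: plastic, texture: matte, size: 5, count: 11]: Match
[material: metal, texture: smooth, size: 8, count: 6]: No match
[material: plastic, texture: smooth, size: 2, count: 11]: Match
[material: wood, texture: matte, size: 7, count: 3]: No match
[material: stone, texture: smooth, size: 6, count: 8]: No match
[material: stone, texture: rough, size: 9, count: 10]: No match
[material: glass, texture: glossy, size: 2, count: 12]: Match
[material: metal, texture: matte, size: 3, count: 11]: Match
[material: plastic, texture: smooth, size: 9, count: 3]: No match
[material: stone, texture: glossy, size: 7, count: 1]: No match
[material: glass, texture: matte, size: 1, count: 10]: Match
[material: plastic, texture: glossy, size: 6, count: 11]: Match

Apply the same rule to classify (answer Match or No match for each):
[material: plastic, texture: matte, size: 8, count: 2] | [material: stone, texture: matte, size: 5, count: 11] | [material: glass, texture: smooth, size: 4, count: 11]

The rule appears to be: size ≤ 6 AND count ≥ 10.
[material: plastic, texture: matte, size: 8, count: 2]: size = 8, count = 2, doesn't qualify → No match.
[material: stone, texture: matte, size: 5, count: 11]: size = 5, count = 11, meets the rule → Match.
[material: glass, texture: smooth, size: 4, count: 11]: size = 4, count = 11, meets the rule → Match.

No match, Match, Match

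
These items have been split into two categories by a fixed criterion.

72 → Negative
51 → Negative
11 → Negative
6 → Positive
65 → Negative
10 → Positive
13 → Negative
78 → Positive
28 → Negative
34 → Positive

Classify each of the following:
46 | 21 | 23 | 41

Checking candidate rules against both groups, what survives is: ≡ 2 (mod 4).
46: Positive (46 mod 4 = 2). 21: Negative (21 mod 4 = 1). 23: Negative (23 mod 4 = 3). 41: Negative (41 mod 4 = 1).

Positive, Negative, Negative, Negative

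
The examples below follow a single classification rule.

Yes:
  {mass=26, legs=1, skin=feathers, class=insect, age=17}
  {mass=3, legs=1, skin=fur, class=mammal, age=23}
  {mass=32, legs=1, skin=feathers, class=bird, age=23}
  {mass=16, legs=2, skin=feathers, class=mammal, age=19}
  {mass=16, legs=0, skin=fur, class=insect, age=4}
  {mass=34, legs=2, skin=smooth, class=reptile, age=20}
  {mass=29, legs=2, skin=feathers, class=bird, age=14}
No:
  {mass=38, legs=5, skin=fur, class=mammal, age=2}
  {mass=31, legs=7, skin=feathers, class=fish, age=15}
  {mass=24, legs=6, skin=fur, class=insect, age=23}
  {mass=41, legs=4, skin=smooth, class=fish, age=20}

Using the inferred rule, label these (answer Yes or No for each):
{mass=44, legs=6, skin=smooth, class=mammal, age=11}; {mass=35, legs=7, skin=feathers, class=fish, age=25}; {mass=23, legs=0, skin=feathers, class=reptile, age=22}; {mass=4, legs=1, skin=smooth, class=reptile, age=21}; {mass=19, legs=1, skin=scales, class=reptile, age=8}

No, No, Yes, Yes, Yes

The pattern is that an item is 'Yes' exactly when: legs ≤ 2.
{mass=44, legs=6, skin=smooth, class=mammal, age=11} → legs = 6 → No.
{mass=35, legs=7, skin=feathers, class=fish, age=25} → legs = 7 → No.
{mass=23, legs=0, skin=feathers, class=reptile, age=22} → legs = 0 → Yes.
{mass=4, legs=1, skin=smooth, class=reptile, age=21} → legs = 1 → Yes.
{mass=19, legs=1, skin=scales, class=reptile, age=8} → legs = 1 → Yes.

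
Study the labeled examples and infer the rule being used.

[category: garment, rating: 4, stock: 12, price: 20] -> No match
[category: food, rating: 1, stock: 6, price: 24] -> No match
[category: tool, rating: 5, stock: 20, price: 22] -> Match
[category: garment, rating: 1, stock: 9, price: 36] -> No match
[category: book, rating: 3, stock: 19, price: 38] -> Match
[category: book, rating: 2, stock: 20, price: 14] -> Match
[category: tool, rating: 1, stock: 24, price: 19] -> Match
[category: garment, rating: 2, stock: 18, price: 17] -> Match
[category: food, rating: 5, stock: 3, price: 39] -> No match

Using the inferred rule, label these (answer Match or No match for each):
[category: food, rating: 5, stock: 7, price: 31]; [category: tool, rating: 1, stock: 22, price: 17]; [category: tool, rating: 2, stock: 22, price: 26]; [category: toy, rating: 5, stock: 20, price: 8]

No match, Match, Match, Match

The pattern is that an item is 'Match' exactly when: stock ≥ 18.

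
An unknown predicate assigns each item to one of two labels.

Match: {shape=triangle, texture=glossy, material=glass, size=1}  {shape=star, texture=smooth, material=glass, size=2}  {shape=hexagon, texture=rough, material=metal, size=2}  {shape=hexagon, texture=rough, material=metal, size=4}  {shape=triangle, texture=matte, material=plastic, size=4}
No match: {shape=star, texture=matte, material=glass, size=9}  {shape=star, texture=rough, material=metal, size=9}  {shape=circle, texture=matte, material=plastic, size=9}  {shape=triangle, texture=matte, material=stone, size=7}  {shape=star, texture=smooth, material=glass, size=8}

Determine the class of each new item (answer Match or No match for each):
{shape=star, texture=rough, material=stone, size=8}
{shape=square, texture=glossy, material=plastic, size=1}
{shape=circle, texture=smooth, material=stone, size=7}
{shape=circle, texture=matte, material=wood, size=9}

No match, Match, No match, No match

The classifier is using: size ≤ 4.
No match: {shape=star, texture=rough, material=stone, size=8}, since size = 8.
Match: {shape=square, texture=glossy, material=plastic, size=1}, since size = 1.
No match: {shape=circle, texture=smooth, material=stone, size=7}, since size = 7.
No match: {shape=circle, texture=matte, material=wood, size=9}, since size = 9.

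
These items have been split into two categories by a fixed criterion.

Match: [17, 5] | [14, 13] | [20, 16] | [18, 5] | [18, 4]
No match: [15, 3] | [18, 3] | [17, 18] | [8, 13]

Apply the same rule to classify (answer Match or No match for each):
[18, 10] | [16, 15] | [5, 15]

Match, Match, No match

'Match' ⟺ first > second AND sum ≥ 22.
[18, 10]: 18 > 10, 18+10 = 28, checks out → Match. [16, 15]: 16 > 15, 16+15 = 31, checks out → Match. [5, 15]: 5 < 15, 5+15 = 20, fails the rule → No match.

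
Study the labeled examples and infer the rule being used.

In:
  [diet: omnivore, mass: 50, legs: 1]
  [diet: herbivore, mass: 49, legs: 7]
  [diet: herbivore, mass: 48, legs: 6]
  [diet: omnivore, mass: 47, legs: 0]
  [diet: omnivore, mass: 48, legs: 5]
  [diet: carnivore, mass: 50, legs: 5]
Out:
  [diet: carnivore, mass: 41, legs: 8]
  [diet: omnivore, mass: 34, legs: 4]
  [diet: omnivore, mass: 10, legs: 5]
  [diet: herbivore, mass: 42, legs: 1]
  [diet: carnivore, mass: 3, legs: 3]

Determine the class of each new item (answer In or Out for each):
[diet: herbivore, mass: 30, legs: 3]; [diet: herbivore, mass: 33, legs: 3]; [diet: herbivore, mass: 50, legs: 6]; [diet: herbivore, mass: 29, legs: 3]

The simplest hypothesis consistent with all the labels is: mass ≥ 47.
[diet: herbivore, mass: 30, legs: 3]: Out (mass = 30). [diet: herbivore, mass: 33, legs: 3]: Out (mass = 33). [diet: herbivore, mass: 50, legs: 6]: In (mass = 50). [diet: herbivore, mass: 29, legs: 3]: Out (mass = 29).

Out, Out, In, Out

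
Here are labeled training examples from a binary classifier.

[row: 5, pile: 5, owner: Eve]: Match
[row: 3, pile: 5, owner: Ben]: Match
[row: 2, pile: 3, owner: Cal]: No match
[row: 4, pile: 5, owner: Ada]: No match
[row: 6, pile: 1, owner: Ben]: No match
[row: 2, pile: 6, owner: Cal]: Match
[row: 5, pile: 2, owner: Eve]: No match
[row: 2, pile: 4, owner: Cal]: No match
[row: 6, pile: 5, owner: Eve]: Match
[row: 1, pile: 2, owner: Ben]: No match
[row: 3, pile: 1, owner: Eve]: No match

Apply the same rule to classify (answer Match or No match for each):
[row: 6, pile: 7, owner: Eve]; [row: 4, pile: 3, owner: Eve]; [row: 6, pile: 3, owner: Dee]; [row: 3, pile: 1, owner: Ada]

The pattern is that an item is 'Match' exactly when: pile ≥ 5 AND row ≠ 4.
Match: [row: 6, pile: 7, owner: Eve], since pile = 7, row = 6. No match: [row: 4, pile: 3, owner: Eve], since pile = 3, row = 4. No match: [row: 6, pile: 3, owner: Dee], since pile = 3, row = 6. No match: [row: 3, pile: 1, owner: Ada], since pile = 1, row = 3.

Match, No match, No match, No match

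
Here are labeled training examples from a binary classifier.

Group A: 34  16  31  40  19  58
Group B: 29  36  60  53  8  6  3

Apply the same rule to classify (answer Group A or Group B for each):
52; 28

Rule: ≡ 1 (mod 3). This holds for each 'Group A' example and fails for each 'Group B' one.
52: 52 mod 3 = 1 — matches, so Group A. 28: 28 mod 3 = 1 — matches, so Group A.

Group A, Group A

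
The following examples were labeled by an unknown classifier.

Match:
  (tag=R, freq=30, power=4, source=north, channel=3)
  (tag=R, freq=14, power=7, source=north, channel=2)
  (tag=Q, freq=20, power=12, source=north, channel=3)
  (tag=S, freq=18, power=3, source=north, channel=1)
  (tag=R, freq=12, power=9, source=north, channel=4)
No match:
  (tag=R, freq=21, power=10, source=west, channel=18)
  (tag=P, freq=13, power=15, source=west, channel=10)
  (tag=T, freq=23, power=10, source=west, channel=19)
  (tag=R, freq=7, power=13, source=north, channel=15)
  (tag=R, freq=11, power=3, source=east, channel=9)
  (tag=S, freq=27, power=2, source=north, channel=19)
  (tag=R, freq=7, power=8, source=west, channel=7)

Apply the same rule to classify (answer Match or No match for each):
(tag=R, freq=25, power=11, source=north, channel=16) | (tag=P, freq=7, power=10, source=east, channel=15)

No match, No match

All 'Match' examples share one property — channel ≤ 4 — and every 'No match' example lacks it.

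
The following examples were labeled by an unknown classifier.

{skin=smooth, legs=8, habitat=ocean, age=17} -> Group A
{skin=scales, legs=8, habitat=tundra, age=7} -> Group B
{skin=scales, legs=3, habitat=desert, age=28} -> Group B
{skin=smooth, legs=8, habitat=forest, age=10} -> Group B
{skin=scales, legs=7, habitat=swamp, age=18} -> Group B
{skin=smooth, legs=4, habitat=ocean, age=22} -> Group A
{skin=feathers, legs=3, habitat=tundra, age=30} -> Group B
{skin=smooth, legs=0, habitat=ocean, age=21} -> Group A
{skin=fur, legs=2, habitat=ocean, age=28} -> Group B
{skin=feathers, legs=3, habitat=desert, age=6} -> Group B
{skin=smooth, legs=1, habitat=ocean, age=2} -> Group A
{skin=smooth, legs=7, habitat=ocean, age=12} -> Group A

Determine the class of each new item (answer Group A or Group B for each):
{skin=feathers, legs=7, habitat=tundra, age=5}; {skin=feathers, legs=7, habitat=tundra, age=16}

Group B, Group B

One predicate separates the groups cleanly: skin is smooth AND habitat is ocean.
{skin=feathers, legs=7, habitat=tundra, age=5}: Group B (skin is feathers, habitat is tundra). {skin=feathers, legs=7, habitat=tundra, age=16}: Group B (skin is feathers, habitat is tundra).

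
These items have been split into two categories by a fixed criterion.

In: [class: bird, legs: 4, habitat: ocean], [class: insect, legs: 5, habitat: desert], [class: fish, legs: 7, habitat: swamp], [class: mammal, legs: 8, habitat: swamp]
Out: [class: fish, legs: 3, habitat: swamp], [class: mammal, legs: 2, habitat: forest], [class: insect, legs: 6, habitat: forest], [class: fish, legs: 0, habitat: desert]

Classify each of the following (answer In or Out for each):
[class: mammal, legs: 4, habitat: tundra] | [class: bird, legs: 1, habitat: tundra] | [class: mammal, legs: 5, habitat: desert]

In, Out, In

The simplest hypothesis consistent with all the labels is: legs ≥ 4 AND legs ≠ 6.
[class: mammal, legs: 4, habitat: tundra]: legs = 4 — checks out, so In.
[class: bird, legs: 1, habitat: tundra]: legs = 1 — does not fit, so Out.
[class: mammal, legs: 5, habitat: desert]: legs = 5 — checks out, so In.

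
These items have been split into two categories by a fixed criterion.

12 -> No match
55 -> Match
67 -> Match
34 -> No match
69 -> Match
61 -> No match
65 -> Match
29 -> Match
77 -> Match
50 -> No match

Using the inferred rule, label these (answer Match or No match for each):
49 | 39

Match, Match

A rule that fits every label: digit sum ≥ 8 — true of each 'Match' example, false of each 'No match' one.
49: digit sum 4+9 = 13, meets the rule → Match. 39: digit sum 3+9 = 12, meets the rule → Match.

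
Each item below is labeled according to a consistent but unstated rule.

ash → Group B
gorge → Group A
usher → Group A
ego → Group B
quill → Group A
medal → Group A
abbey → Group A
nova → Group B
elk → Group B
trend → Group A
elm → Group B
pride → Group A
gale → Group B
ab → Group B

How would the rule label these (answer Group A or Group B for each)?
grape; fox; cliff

The simplest hypothesis consistent with all the labels is: length 5.
grape — length 5, hence Group A. fox — length 3, hence Group B. cliff — length 5, hence Group A.

Group A, Group B, Group A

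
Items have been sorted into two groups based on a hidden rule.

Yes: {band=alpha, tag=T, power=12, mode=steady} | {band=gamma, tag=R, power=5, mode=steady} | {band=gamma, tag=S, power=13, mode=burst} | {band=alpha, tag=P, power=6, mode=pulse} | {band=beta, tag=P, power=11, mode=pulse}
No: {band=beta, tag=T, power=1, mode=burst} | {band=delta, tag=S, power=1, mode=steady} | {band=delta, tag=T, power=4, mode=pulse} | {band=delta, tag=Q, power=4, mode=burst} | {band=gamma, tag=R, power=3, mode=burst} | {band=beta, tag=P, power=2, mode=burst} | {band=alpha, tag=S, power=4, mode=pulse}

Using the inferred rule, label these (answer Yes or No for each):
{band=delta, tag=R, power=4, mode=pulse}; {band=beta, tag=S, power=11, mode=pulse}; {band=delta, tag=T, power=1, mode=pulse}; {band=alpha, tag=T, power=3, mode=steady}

No, Yes, No, No

The rule appears to be: power ≥ 5.
{band=delta, tag=R, power=4, mode=pulse} — power = 4, hence No. {band=beta, tag=S, power=11, mode=pulse} — power = 11, hence Yes. {band=delta, tag=T, power=1, mode=pulse} — power = 1, hence No. {band=alpha, tag=T, power=3, mode=steady} — power = 3, hence No.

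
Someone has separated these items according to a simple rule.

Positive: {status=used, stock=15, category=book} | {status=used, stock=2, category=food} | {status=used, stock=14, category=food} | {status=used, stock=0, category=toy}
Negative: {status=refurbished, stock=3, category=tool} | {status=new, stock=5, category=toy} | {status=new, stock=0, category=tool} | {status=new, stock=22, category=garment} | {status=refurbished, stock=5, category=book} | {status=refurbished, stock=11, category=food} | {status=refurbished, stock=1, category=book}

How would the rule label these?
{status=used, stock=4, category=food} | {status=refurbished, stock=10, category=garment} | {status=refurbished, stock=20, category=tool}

Positive, Negative, Negative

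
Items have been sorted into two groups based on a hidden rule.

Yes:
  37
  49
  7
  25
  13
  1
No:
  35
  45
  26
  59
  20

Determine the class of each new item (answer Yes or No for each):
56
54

The classifier is using: ≡ 1 (mod 3).
56 → 56 mod 3 = 2 → No.
54 → 54 mod 3 = 0 → No.

No, No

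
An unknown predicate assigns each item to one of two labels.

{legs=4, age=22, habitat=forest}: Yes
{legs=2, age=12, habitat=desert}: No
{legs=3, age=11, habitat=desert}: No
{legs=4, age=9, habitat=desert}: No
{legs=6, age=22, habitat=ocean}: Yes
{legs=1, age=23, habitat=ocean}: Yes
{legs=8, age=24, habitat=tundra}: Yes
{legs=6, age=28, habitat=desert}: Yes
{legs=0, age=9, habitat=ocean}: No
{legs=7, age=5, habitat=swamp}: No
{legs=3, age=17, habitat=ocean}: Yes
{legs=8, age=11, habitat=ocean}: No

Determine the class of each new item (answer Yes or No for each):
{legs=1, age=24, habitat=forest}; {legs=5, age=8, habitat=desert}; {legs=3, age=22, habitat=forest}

Yes, No, Yes

The rule appears to be: age ≥ 17.
{legs=1, age=24, habitat=forest}: age = 24 — fits, so Yes. {legs=5, age=8, habitat=desert}: age = 8 — does not satisfy this, so No. {legs=3, age=22, habitat=forest}: age = 22 — fits, so Yes.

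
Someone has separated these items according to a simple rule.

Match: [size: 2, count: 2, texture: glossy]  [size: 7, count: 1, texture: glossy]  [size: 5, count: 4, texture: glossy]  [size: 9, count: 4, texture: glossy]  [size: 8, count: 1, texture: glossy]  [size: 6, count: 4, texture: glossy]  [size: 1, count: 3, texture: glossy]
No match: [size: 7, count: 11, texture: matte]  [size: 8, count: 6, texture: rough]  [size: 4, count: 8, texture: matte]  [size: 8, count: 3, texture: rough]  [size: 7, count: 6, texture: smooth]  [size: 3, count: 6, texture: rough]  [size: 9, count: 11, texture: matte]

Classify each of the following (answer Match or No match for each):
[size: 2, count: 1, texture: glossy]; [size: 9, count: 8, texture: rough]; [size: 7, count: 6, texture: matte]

Match, No match, No match

The simplest hypothesis consistent with all the labels is: texture is glossy.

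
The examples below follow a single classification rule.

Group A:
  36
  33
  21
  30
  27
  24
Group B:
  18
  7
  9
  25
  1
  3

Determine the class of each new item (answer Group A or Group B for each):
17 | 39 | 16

The distinguishing property — multiple of 3 AND at least 21 — holds for all the 'Group A' cases and none of the 'Group B' cases.
17: 17 = 3·5 + 2, 17 < 21 — fails this test, so Group B.
39: 39 = 3·13, 39 ≥ 21 — checks out, so Group A.
16: 16 = 3·5 + 1, 16 < 21 — fails this test, so Group B.

Group B, Group A, Group B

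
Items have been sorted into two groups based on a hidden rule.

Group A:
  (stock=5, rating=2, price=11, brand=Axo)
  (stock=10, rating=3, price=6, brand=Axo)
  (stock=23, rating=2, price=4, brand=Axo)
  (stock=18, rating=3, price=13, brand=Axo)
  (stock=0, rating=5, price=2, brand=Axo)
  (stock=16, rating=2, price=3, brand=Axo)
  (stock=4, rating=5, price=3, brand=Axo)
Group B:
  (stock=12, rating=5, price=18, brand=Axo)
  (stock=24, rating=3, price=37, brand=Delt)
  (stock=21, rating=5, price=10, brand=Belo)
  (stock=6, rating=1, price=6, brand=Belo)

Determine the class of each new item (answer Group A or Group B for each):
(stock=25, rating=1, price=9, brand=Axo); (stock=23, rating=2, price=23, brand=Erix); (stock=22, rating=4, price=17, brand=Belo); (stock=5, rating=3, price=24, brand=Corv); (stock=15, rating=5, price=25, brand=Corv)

Group A, Group B, Group B, Group B, Group B

'Group A' ⟺ brand is Axo AND price ≤ 13.
Group A: (stock=25, rating=1, price=9, brand=Axo), since brand is Axo, price = 9.
Group B: (stock=23, rating=2, price=23, brand=Erix), since brand is Erix, price = 23.
Group B: (stock=22, rating=4, price=17, brand=Belo), since brand is Belo, price = 17.
Group B: (stock=5, rating=3, price=24, brand=Corv), since brand is Corv, price = 24.
Group B: (stock=15, rating=5, price=25, brand=Corv), since brand is Corv, price = 25.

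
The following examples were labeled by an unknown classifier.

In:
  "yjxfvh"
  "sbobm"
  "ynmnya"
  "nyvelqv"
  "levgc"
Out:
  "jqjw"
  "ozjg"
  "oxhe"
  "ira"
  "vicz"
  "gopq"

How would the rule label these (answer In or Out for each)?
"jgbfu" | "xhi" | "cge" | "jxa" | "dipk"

In, Out, Out, Out, Out

The pattern is that an item is 'In' exactly when: length ≥ 5.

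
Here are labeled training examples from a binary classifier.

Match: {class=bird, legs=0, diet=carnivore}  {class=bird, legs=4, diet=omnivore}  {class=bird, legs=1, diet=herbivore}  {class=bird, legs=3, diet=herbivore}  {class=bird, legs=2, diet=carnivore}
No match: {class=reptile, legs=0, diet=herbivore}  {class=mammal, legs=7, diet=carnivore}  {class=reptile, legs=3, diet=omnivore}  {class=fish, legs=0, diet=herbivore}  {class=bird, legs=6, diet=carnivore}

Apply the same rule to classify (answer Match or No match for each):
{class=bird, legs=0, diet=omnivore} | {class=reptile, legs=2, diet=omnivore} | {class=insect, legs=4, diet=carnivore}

'Match' ⟺ class is bird AND legs ≤ 4.
Match: {class=bird, legs=0, diet=omnivore}, since class is bird, legs = 0. No match: {class=reptile, legs=2, diet=omnivore}, since class is reptile, legs = 2. No match: {class=insect, legs=4, diet=carnivore}, since class is insect, legs = 4.

Match, No match, No match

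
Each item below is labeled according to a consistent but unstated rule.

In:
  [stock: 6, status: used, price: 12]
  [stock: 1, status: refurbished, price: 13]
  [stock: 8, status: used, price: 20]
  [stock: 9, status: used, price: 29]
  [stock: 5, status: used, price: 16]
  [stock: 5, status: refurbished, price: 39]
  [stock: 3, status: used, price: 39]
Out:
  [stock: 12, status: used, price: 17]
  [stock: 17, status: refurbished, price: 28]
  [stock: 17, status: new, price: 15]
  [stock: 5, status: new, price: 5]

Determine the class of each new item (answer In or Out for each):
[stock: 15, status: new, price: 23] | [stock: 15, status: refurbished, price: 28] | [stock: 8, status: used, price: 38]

All 'In' examples share one property — stock ≤ 9 AND price ≥ 12 — and every 'Out' example lacks it.

Out, Out, In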